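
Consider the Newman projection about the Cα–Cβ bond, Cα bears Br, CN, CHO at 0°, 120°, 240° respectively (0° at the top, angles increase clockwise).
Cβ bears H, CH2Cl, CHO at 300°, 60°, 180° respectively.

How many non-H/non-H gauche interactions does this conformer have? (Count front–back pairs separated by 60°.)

4

Non-H gauche pairs: Br(0°)/CH2Cl(60°); CN(120°)/CH2Cl(60°); CN(120°)/CHO(180°); CHO(240°)/CHO(180°) — 4 interactions.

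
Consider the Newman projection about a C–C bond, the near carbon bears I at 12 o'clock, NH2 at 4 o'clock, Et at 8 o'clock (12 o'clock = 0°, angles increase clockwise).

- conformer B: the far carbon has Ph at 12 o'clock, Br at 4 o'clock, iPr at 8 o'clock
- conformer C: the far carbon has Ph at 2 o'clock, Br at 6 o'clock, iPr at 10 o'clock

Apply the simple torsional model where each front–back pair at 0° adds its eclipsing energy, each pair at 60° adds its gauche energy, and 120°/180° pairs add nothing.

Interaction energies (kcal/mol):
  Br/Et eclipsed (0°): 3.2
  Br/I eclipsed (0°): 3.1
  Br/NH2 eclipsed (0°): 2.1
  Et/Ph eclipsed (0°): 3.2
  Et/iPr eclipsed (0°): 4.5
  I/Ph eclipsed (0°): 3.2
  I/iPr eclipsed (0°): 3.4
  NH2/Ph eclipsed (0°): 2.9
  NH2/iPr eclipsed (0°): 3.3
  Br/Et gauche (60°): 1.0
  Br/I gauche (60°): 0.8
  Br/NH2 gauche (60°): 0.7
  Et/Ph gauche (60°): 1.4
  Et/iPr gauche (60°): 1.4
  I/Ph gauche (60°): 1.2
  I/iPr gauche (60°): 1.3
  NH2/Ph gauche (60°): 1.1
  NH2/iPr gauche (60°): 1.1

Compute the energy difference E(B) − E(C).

B is eclipsed. I at 0° is eclipsed with Ph at 0° (3.2); NH2 at 120° is eclipsed with Br at 120° (2.1); Et at 240° is eclipsed with iPr at 240° (4.5). Total 9.8 kcal/mol.
C is staggered. I at 0° is gauche with Ph at 60° (1.2); I at 0° is gauche with iPr at 300° (1.3); NH2 at 120° is gauche with Ph at 60° (1.1); NH2 at 120° is gauche with Br at 180° (0.7); Et at 240° is gauche with Br at 180° (1.0); Et at 240° is gauche with iPr at 300° (1.4). Total 6.7 kcal/mol.
E(B) − E(C) = 9.8 − 6.7 = +3.1 kcal/mol.

+3.1 kcal/mol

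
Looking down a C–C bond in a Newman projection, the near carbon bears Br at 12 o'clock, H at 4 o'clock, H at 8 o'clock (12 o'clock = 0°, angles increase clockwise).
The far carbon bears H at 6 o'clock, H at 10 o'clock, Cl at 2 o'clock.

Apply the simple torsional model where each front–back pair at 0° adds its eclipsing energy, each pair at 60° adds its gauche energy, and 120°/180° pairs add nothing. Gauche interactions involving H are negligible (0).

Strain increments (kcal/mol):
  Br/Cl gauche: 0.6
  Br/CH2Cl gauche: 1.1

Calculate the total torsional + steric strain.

This conformer (staggered): Br(0°)/Cl(60°) gauche 0.6 → 0.6 kcal/mol.

0.6 kcal/mol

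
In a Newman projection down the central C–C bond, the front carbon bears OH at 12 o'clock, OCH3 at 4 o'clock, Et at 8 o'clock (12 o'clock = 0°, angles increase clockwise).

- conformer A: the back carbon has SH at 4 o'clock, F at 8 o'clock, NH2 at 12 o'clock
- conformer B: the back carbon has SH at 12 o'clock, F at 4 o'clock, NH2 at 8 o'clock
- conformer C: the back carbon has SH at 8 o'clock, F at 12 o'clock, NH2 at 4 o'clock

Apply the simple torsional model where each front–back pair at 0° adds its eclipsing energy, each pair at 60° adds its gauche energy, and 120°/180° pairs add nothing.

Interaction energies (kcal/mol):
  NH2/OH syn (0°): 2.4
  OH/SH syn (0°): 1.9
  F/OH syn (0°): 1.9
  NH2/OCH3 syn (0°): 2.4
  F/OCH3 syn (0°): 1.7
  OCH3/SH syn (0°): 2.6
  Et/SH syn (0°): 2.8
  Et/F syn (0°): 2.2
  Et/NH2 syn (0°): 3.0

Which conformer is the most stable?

A is eclipsed. OH at 0° is eclipsed with NH2 at 0° (2.4); OCH3 at 120° is eclipsed with SH at 120° (2.6); Et at 240° is eclipsed with F at 240° (2.2). Total 7.2 kcal/mol.
B is eclipsed. OH at 0° is eclipsed with SH at 0° (1.9); OCH3 at 120° is eclipsed with F at 120° (1.7); Et at 240° is eclipsed with NH2 at 240° (3.0). Total 6.6 kcal/mol.
C is eclipsed. OH at 0° is eclipsed with F at 0° (1.9); OCH3 at 120° is eclipsed with NH2 at 120° (2.4); Et at 240° is eclipsed with SH at 240° (2.8). Total 7.1 kcal/mol.
B has the lowest total (6.6 kcal/mol).

B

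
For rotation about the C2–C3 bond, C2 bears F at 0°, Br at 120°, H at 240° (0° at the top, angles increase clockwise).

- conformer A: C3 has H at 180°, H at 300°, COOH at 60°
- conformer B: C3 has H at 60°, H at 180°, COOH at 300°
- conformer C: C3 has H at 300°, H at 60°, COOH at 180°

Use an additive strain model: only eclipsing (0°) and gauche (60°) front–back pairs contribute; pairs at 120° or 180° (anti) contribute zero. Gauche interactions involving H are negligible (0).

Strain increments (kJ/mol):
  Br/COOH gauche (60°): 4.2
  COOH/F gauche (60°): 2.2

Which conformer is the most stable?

B

A (staggered): F–COOH gauche, Br–COOH gauche; 2.2 + 4.2 = 6.4 kJ/mol.
B (staggered): F–COOH gauche; 2.2 = 2.2 kJ/mol.
C (staggered): Br–COOH gauche; 4.2 = 4.2 kJ/mol.
B has the lowest total (2.2 kJ/mol).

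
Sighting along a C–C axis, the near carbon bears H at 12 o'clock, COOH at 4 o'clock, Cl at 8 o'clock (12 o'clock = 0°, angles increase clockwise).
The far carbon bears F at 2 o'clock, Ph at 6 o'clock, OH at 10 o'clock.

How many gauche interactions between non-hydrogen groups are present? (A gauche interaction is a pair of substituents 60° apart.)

Non-H gauche pairs: COOH(120°)/F(60°); COOH(120°)/Ph(180°); Cl(240°)/Ph(180°); Cl(240°)/OH(300°) — 4 interactions.

4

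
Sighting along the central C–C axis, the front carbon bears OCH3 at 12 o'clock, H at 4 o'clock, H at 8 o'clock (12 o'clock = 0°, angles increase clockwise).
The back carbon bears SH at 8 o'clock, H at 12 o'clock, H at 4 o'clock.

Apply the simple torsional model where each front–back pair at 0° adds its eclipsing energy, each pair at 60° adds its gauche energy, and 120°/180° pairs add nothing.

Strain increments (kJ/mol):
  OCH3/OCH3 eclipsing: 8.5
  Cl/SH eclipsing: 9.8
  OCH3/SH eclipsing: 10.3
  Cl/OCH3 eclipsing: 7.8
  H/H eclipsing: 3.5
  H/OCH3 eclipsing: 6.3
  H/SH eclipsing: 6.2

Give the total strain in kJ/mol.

This conformer (eclipsed): OCH3(0°)/H(0°) eclipsed 6.3; H(120°)/H(120°) eclipsed 3.5; H(240°)/SH(240°) eclipsed 6.2 → 16.0 kJ/mol.

16.0 kJ/mol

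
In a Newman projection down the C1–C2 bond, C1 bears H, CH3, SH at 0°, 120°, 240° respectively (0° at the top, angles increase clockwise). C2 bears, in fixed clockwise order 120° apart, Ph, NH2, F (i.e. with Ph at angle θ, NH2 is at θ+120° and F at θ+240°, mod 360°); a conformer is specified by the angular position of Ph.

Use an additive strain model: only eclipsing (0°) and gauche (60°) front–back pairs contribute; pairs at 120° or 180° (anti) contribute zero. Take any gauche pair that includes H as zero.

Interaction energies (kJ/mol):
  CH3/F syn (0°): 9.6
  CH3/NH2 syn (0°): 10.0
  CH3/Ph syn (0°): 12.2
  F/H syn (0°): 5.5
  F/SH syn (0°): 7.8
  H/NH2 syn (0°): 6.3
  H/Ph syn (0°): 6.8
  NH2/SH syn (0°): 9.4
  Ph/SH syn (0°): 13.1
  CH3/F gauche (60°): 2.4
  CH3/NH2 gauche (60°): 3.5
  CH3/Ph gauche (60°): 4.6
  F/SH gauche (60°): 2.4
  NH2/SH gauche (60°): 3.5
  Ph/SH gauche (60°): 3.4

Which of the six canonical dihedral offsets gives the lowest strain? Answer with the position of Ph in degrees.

300°

Ph at 0° is eclipsed. H at 0° is eclipsed with Ph at 0° (6.8); CH3 at 120° is eclipsed with NH2 at 120° (10.0); SH at 240° is eclipsed with F at 240° (7.8). Total 24.6 kJ/mol.
Ph at 60° is staggered. CH3 at 120° is gauche with Ph at 60° (4.6); CH3 at 120° is gauche with NH2 at 180° (3.5); SH at 240° is gauche with NH2 at 180° (3.5); SH at 240° is gauche with F at 300° (2.4). Total 14.0 kJ/mol.
Ph at 120° is eclipsed. H at 0° is eclipsed with F at 0° (5.5); CH3 at 120° is eclipsed with Ph at 120° (12.2); SH at 240° is eclipsed with NH2 at 240° (9.4). Total 27.1 kJ/mol.
Ph at 180° is staggered. CH3 at 120° is gauche with Ph at 180° (4.6); CH3 at 120° is gauche with F at 60° (2.4); SH at 240° is gauche with Ph at 180° (3.4); SH at 240° is gauche with NH2 at 300° (3.5). Total 13.9 kJ/mol.
Ph at 240° is eclipsed. H at 0° is eclipsed with NH2 at 0° (6.3); CH3 at 120° is eclipsed with F at 120° (9.6); SH at 240° is eclipsed with Ph at 240° (13.1). Total 29.0 kJ/mol.
Ph at 300° is staggered. CH3 at 120° is gauche with NH2 at 60° (3.5); CH3 at 120° is gauche with F at 180° (2.4); SH at 240° is gauche with Ph at 300° (3.4); SH at 240° is gauche with F at 180° (2.4). Total 11.7 kJ/mol.
The minimum (11.7 kJ/mol) occurs with Ph at 300°.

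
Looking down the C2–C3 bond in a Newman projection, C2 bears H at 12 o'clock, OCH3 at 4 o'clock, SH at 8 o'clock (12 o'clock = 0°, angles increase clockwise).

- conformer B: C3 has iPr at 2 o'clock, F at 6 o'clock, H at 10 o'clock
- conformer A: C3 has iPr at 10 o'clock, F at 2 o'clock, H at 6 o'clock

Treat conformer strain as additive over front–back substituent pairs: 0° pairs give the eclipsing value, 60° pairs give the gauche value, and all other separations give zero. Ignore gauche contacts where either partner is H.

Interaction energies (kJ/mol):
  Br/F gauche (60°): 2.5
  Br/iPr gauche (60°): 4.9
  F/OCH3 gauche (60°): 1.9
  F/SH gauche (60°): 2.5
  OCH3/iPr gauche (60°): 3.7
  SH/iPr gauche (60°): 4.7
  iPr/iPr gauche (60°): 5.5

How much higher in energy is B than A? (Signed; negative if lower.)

+1.5 kJ/mol

B (staggered): OCH3(120°)/iPr(60°) gauche 3.7; OCH3(120°)/F(180°) gauche 1.9; SH(240°)/F(180°) gauche 2.5 → 8.1 kJ/mol.
A (staggered): OCH3(120°)/F(60°) gauche 1.9; SH(240°)/iPr(300°) gauche 4.7 → 6.6 kJ/mol.
E(B) − E(A) = 8.1 − 6.6 = +1.5 kJ/mol.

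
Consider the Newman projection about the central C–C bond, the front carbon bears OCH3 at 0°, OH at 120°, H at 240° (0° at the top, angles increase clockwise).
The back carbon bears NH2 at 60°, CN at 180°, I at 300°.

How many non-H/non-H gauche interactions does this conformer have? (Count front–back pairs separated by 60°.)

Non-H gauche pairs: OCH3(0°)/NH2(60°); OCH3(0°)/I(300°); OH(120°)/NH2(60°); OH(120°)/CN(180°) — 4 interactions.

4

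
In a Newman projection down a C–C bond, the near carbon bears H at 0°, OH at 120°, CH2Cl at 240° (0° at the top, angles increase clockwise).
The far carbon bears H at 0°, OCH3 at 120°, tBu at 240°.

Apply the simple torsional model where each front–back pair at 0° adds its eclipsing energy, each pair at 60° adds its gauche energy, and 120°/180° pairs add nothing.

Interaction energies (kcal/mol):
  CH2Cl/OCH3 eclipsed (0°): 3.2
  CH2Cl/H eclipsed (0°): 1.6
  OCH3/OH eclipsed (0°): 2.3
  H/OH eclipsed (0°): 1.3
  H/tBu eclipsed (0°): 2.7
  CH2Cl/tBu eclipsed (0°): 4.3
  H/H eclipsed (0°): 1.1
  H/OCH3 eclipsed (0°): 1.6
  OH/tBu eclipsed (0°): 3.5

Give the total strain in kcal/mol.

This conformer (eclipsed): H–H eclipsed, OH–OCH3 eclipsed, CH2Cl–tBu eclipsed; 1.1 + 2.3 + 4.3 = 7.7 kcal/mol.

7.7 kcal/mol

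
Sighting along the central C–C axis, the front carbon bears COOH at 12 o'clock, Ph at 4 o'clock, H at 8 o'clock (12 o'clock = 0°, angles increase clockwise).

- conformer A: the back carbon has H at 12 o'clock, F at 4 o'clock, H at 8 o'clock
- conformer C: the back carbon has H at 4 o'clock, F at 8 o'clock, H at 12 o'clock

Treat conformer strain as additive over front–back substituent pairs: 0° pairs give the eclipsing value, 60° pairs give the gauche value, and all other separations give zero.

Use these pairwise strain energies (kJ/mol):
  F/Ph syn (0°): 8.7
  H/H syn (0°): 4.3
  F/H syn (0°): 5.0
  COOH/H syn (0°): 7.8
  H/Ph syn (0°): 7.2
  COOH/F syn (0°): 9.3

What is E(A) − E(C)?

+0.8 kJ/mol

A (eclipsed): COOH(0°)/H(0°) eclipsed 7.8; Ph(120°)/F(120°) eclipsed 8.7; H(240°)/H(240°) eclipsed 4.3 → 20.8 kJ/mol.
C (eclipsed): COOH(0°)/H(0°) eclipsed 7.8; Ph(120°)/H(120°) eclipsed 7.2; H(240°)/F(240°) eclipsed 5.0 → 20.0 kJ/mol.
E(A) − E(C) = 20.8 − 20.0 = +0.8 kJ/mol.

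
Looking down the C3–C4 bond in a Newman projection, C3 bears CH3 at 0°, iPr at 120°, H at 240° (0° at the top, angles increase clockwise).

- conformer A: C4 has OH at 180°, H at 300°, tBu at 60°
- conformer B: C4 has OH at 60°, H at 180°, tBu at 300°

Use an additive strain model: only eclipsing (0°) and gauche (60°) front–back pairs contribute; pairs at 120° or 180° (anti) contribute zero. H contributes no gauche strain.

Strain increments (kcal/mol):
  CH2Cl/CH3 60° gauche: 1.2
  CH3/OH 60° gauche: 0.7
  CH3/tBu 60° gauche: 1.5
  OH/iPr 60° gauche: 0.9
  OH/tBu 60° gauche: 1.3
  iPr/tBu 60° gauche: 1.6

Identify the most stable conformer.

B

A (staggered): CH3–tBu gauche, iPr–OH gauche, iPr–tBu gauche; 1.5 + 0.9 + 1.6 = 4.0 kcal/mol.
B (staggered): CH3–OH gauche, CH3–tBu gauche, iPr–OH gauche; 0.7 + 1.5 + 0.9 = 3.1 kcal/mol.
B has the lowest total (3.1 kcal/mol).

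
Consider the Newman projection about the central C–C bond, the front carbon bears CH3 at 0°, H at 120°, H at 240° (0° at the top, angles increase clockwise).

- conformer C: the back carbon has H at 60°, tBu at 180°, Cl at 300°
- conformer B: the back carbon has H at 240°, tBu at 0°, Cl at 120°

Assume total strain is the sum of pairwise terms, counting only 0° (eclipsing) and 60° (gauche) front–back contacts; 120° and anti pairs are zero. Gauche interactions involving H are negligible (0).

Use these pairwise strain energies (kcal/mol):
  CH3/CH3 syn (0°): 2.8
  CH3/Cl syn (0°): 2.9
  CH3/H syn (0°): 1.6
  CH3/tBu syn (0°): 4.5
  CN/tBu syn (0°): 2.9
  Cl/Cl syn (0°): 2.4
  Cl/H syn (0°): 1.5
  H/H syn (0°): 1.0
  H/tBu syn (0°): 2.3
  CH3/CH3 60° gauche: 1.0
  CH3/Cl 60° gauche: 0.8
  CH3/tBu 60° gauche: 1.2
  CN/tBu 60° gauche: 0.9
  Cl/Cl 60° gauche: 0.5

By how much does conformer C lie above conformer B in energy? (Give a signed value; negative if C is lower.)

-6.2 kcal/mol

C is staggered. CH3 at 0° is gauche with Cl at 300° (0.8). Total 0.8 kcal/mol.
B is eclipsed. CH3 at 0° is eclipsed with tBu at 0° (4.5); H at 120° is eclipsed with Cl at 120° (1.5); H at 240° is eclipsed with H at 240° (1.0). Total 7.0 kcal/mol.
E(C) − E(B) = 0.8 − 7.0 = -6.2 kcal/mol.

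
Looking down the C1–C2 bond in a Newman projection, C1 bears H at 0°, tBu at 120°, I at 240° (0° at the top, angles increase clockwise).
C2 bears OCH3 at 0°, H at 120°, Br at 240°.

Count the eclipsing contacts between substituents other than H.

Non-H eclipsing pairs: I(240°)/Br(240°) — 1 interaction.

1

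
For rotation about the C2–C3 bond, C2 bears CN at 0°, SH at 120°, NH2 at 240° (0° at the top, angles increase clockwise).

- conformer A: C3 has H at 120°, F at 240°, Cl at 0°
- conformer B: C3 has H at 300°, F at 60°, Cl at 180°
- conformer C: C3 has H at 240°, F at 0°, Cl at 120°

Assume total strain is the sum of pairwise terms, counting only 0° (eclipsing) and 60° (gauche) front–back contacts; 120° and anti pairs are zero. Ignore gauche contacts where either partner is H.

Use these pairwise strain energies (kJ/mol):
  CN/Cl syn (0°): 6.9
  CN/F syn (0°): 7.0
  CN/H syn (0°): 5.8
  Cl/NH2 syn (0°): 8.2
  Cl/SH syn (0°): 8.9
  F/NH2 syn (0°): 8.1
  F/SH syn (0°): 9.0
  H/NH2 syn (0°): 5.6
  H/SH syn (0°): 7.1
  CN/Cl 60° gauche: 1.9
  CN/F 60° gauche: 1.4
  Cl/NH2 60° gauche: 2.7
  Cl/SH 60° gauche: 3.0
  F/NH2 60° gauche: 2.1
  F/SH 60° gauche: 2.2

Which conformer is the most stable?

A (eclipsed): CN(0°)/Cl(0°) eclipsed 6.9; SH(120°)/H(120°) eclipsed 7.1; NH2(240°)/F(240°) eclipsed 8.1 → 22.1 kJ/mol.
B (staggered): CN(0°)/F(60°) gauche 1.4; SH(120°)/F(60°) gauche 2.2; SH(120°)/Cl(180°) gauche 3.0; NH2(240°)/Cl(180°) gauche 2.7 → 9.3 kJ/mol.
C (eclipsed): CN(0°)/F(0°) eclipsed 7.0; SH(120°)/Cl(120°) eclipsed 8.9; NH2(240°)/H(240°) eclipsed 5.6 → 21.5 kJ/mol.
B has the lowest total (9.3 kJ/mol).

B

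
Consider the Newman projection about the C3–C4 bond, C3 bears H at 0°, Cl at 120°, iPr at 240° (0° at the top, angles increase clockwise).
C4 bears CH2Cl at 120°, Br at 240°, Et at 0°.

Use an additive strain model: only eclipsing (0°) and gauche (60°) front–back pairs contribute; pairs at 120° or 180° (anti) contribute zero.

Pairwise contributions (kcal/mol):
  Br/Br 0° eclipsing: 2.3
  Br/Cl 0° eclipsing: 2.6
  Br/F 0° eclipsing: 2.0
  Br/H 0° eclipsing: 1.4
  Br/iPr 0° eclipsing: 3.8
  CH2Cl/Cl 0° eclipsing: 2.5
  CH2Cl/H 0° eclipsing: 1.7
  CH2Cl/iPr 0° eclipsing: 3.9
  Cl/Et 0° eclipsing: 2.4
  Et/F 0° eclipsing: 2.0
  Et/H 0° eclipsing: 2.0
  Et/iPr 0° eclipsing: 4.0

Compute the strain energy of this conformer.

This conformer (eclipsed): H(0°)/Et(0°) eclipsed 2.0; Cl(120°)/CH2Cl(120°) eclipsed 2.5; iPr(240°)/Br(240°) eclipsed 3.8 → 8.3 kcal/mol.

8.3 kcal/mol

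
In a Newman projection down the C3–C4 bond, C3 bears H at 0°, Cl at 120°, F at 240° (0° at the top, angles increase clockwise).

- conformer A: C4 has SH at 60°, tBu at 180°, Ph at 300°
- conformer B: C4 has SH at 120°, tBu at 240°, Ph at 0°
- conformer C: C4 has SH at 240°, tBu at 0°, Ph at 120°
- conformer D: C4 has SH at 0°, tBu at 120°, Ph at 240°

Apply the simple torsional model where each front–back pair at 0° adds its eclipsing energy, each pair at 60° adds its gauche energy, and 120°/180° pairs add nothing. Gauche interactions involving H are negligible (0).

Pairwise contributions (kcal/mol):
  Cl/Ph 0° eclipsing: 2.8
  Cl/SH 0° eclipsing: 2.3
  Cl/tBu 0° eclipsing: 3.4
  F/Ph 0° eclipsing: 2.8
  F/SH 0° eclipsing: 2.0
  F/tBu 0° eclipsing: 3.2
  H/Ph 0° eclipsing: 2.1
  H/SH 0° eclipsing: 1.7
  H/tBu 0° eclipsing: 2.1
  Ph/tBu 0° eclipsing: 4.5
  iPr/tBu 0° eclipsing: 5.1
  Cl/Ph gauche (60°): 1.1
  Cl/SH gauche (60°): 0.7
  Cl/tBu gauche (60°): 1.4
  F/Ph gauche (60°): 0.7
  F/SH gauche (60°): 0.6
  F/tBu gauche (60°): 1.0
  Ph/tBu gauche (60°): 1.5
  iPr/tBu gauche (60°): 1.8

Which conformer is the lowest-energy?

A (staggered): Cl(120°)/SH(60°) gauche 0.7; Cl(120°)/tBu(180°) gauche 1.4; F(240°)/tBu(180°) gauche 1.0; F(240°)/Ph(300°) gauche 0.7 → 3.8 kcal/mol.
B (eclipsed): H(0°)/Ph(0°) eclipsed 2.1; Cl(120°)/SH(120°) eclipsed 2.3; F(240°)/tBu(240°) eclipsed 3.2 → 7.6 kcal/mol.
C (eclipsed): H(0°)/tBu(0°) eclipsed 2.1; Cl(120°)/Ph(120°) eclipsed 2.8; F(240°)/SH(240°) eclipsed 2.0 → 6.9 kcal/mol.
D (eclipsed): H(0°)/SH(0°) eclipsed 1.7; Cl(120°)/tBu(120°) eclipsed 3.4; F(240°)/Ph(240°) eclipsed 2.8 → 7.9 kcal/mol.
A has the lowest total (3.8 kcal/mol).

A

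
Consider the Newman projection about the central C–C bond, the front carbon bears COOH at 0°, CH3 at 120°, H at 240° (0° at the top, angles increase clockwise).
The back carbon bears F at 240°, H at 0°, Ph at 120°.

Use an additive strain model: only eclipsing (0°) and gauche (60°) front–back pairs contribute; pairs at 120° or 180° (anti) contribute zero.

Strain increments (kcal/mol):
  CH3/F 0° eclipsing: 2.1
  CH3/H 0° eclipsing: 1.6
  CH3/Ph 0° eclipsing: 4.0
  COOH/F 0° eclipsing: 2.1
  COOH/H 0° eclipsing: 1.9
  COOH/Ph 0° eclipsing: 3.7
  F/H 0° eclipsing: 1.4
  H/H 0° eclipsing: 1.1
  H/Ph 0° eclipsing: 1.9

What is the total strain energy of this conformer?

This conformer (eclipsed): COOH–H eclipsed, CH3–Ph eclipsed, H–F eclipsed; 1.9 + 4.0 + 1.4 = 7.3 kcal/mol.

7.3 kcal/mol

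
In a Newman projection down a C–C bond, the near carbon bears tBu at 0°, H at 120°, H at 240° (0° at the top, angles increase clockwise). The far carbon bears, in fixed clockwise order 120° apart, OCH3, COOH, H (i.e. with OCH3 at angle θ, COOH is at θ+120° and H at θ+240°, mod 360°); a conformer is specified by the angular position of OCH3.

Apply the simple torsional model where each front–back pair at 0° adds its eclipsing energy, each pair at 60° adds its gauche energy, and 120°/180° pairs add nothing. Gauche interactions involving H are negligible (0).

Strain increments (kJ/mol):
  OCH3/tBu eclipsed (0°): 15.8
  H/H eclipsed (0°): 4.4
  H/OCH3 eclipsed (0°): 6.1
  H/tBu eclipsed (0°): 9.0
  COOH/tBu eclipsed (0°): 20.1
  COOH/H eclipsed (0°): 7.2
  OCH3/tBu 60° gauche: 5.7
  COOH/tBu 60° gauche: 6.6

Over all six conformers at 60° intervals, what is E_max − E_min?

OCH3 at 0° (eclipsed): tBu(0°)/OCH3(0°) eclipsed 15.8; H(120°)/COOH(120°) eclipsed 7.2; H(240°)/H(240°) eclipsed 4.4 → 27.4 kJ/mol.
OCH3 at 60° (staggered): tBu(0°)/OCH3(60°) gauche 5.7 → 5.7 kJ/mol.
OCH3 at 120° (eclipsed): tBu(0°)/H(0°) eclipsed 9.0; H(120°)/OCH3(120°) eclipsed 6.1; H(240°)/COOH(240°) eclipsed 7.2 → 22.3 kJ/mol.
OCH3 at 180° (staggered): tBu(0°)/COOH(300°) gauche 6.6 → 6.6 kJ/mol.
OCH3 at 240° (eclipsed): tBu(0°)/COOH(0°) eclipsed 20.1; H(120°)/H(120°) eclipsed 4.4; H(240°)/OCH3(240°) eclipsed 6.1 → 30.6 kJ/mol.
OCH3 at 300° (staggered): tBu(0°)/OCH3(300°) gauche 5.7; tBu(0°)/COOH(60°) gauche 6.6 → 12.3 kJ/mol.
Max at 240° (30.6 kJ/mol), min at 60° (5.7 kJ/mol); barrier = 24.9 kJ/mol.

24.9 kJ/mol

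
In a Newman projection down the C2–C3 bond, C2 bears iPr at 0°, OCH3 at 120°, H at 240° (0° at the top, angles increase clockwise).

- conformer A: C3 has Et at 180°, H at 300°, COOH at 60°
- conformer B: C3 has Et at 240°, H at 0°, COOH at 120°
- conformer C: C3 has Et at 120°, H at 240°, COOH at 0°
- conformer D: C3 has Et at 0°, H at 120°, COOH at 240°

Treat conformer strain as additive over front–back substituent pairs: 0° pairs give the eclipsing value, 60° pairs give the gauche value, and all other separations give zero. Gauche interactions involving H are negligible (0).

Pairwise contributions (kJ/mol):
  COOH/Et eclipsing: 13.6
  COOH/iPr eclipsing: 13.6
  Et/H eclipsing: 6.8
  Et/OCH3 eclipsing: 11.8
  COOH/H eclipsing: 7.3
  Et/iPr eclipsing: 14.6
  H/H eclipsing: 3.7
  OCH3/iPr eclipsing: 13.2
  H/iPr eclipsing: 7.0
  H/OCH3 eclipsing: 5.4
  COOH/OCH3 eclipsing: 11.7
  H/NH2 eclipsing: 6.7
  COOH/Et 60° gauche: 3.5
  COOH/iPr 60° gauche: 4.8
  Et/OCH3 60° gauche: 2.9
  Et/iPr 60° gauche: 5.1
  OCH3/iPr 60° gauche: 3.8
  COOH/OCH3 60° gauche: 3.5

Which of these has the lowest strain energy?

A

A (staggered): iPr–COOH gauche, OCH3–Et gauche, OCH3–COOH gauche; 4.8 + 2.9 + 3.5 = 11.2 kJ/mol.
B (eclipsed): iPr–H eclipsed, OCH3–COOH eclipsed, H–Et eclipsed; 7.0 + 11.7 + 6.8 = 25.5 kJ/mol.
C (eclipsed): iPr–COOH eclipsed, OCH3–Et eclipsed, H–H eclipsed; 13.6 + 11.8 + 3.7 = 29.1 kJ/mol.
D (eclipsed): iPr–Et eclipsed, OCH3–H eclipsed, H–COOH eclipsed; 14.6 + 5.4 + 7.3 = 27.3 kJ/mol.
A has the lowest total (11.2 kJ/mol).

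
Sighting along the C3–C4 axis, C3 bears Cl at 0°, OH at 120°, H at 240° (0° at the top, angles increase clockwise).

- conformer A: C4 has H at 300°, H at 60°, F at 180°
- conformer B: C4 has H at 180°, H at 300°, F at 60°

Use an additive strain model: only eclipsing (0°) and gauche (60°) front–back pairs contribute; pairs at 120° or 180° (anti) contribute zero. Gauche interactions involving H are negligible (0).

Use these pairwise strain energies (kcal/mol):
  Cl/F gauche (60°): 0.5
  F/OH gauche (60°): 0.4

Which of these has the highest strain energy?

A (staggered): OH(120°)/F(180°) gauche 0.4 → 0.4 kcal/mol.
B (staggered): Cl(0°)/F(60°) gauche 0.5; OH(120°)/F(60°) gauche 0.4 → 0.9 kcal/mol.
B has the highest total (0.9 kcal/mol).

B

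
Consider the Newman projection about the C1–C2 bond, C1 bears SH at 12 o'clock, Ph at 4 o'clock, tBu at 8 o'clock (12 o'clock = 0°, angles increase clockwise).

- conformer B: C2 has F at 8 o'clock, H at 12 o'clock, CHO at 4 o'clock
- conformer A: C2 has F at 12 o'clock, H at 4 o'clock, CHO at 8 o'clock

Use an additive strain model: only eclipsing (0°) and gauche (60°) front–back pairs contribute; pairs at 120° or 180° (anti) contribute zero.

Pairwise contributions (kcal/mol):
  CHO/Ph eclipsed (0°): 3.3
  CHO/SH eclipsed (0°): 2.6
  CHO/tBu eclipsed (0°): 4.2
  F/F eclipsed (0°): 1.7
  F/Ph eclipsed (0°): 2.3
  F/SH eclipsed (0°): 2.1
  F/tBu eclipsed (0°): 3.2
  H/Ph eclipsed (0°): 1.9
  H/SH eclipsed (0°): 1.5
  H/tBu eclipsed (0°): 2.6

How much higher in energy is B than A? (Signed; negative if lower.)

-0.2 kcal/mol

B (eclipsed): SH(0°)/H(0°) eclipsed 1.5; Ph(120°)/CHO(120°) eclipsed 3.3; tBu(240°)/F(240°) eclipsed 3.2 → 8.0 kcal/mol.
A (eclipsed): SH(0°)/F(0°) eclipsed 2.1; Ph(120°)/H(120°) eclipsed 1.9; tBu(240°)/CHO(240°) eclipsed 4.2 → 8.2 kcal/mol.
E(B) − E(A) = 8.0 − 8.2 = -0.2 kcal/mol.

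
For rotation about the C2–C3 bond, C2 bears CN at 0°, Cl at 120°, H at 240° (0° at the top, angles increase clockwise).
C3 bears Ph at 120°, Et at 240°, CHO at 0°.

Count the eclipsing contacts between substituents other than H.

2

Non-H eclipsing pairs: CN(0°)/CHO(0°); Cl(120°)/Ph(120°) — 2 interactions.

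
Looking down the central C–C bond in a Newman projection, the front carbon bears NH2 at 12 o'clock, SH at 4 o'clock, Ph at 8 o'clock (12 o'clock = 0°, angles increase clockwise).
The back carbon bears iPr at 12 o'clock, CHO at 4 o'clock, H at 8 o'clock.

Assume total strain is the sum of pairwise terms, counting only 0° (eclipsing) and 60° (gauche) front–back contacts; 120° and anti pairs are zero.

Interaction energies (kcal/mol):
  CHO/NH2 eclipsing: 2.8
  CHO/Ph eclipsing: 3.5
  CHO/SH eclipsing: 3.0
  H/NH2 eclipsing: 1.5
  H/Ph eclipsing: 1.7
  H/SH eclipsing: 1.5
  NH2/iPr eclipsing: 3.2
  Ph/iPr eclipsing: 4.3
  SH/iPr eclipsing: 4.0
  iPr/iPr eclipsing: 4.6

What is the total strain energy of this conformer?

7.9 kcal/mol

This conformer is eclipsed. NH2 at 0° is eclipsed with iPr at 0° (3.2); SH at 120° is eclipsed with CHO at 120° (3.0); Ph at 240° is eclipsed with H at 240° (1.7). Total 7.9 kcal/mol.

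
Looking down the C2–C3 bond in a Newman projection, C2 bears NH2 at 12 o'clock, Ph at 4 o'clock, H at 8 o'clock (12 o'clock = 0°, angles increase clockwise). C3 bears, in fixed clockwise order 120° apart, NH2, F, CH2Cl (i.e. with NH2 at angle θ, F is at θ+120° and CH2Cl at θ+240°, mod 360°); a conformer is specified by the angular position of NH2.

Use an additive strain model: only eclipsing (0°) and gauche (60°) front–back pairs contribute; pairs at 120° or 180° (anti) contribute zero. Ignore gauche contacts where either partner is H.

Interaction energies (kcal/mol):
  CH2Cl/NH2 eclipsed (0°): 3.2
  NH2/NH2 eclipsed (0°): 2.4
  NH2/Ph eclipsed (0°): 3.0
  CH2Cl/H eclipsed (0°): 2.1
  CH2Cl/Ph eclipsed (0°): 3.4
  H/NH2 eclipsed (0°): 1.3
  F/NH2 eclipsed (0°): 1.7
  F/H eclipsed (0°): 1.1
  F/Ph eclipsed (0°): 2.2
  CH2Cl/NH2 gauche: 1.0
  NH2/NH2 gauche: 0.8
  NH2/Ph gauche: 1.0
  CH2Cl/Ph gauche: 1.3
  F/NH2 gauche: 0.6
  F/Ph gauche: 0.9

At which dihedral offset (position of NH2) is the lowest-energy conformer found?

NH2 at 0° (eclipsed): NH2(0°)/NH2(0°) eclipsed 2.4; Ph(120°)/F(120°) eclipsed 2.2; H(240°)/CH2Cl(240°) eclipsed 2.1 → 6.7 kcal/mol.
NH2 at 60° (staggered): NH2(0°)/NH2(60°) gauche 0.8; NH2(0°)/CH2Cl(300°) gauche 1.0; Ph(120°)/NH2(60°) gauche 1.0; Ph(120°)/F(180°) gauche 0.9 → 3.7 kcal/mol.
NH2 at 120° (eclipsed): NH2(0°)/CH2Cl(0°) eclipsed 3.2; Ph(120°)/NH2(120°) eclipsed 3.0; H(240°)/F(240°) eclipsed 1.1 → 7.3 kcal/mol.
NH2 at 180° (staggered): NH2(0°)/F(300°) gauche 0.6; NH2(0°)/CH2Cl(60°) gauche 1.0; Ph(120°)/NH2(180°) gauche 1.0; Ph(120°)/CH2Cl(60°) gauche 1.3 → 3.9 kcal/mol.
NH2 at 240° (eclipsed): NH2(0°)/F(0°) eclipsed 1.7; Ph(120°)/CH2Cl(120°) eclipsed 3.4; H(240°)/NH2(240°) eclipsed 1.3 → 6.4 kcal/mol.
NH2 at 300° (staggered): NH2(0°)/NH2(300°) gauche 0.8; NH2(0°)/F(60°) gauche 0.6; Ph(120°)/F(60°) gauche 0.9; Ph(120°)/CH2Cl(180°) gauche 1.3 → 3.6 kcal/mol.
The minimum (3.6 kcal/mol) occurs with NH2 at 300°.

300°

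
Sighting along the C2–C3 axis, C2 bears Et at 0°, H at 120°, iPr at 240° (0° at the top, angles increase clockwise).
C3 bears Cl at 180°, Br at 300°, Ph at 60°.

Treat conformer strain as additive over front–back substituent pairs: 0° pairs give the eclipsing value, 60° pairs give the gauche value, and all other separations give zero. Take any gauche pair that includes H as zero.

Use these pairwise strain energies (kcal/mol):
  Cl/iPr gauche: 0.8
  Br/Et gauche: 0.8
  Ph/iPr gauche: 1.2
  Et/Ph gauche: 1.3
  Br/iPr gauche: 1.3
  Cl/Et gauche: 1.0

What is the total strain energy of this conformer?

This conformer is staggered. Et at 0° is gauche with Br at 300° (0.8); Et at 0° is gauche with Ph at 60° (1.3); iPr at 240° is gauche with Cl at 180° (0.8); iPr at 240° is gauche with Br at 300° (1.3). Total 4.2 kcal/mol.

4.2 kcal/mol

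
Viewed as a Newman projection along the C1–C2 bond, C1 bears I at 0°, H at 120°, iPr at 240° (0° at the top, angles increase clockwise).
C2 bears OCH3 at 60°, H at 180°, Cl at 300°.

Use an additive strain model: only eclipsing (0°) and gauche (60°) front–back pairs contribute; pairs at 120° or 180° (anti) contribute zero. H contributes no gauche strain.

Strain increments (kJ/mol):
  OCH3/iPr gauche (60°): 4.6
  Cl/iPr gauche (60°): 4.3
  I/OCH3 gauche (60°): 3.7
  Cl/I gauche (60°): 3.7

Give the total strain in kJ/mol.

This conformer (staggered): I–OCH3 gauche, I–Cl gauche, iPr–Cl gauche; 3.7 + 3.7 + 4.3 = 11.7 kJ/mol.

11.7 kJ/mol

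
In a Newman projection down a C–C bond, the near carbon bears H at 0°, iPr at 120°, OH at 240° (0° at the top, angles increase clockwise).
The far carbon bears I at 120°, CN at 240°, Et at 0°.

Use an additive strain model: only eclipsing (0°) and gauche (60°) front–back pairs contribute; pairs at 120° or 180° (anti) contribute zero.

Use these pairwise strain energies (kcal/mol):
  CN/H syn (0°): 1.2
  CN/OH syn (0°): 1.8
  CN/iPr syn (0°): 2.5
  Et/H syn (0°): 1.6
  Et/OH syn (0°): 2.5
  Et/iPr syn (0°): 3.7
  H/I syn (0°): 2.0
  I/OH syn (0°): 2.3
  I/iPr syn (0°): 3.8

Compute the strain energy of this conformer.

This conformer (eclipsed): H(0°)/Et(0°) eclipsed 1.6; iPr(120°)/I(120°) eclipsed 3.8; OH(240°)/CN(240°) eclipsed 1.8 → 7.2 kcal/mol.

7.2 kcal/mol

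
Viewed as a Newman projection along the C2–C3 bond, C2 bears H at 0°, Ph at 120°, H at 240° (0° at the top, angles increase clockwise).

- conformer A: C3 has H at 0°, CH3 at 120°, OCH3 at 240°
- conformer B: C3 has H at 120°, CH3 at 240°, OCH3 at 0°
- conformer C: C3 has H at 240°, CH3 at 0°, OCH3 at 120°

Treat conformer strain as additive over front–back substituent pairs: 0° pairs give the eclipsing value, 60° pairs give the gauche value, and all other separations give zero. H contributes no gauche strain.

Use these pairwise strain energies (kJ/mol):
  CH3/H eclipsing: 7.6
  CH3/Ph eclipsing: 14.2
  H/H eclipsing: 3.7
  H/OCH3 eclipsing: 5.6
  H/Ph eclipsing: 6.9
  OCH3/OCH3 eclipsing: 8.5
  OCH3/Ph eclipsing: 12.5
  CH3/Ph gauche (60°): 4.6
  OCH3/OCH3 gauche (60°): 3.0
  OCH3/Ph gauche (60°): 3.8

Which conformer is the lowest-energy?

B

A (eclipsed): H(0°)/H(0°) eclipsed 3.7; Ph(120°)/CH3(120°) eclipsed 14.2; H(240°)/OCH3(240°) eclipsed 5.6 → 23.5 kJ/mol.
B (eclipsed): H(0°)/OCH3(0°) eclipsed 5.6; Ph(120°)/H(120°) eclipsed 6.9; H(240°)/CH3(240°) eclipsed 7.6 → 20.1 kJ/mol.
C (eclipsed): H(0°)/CH3(0°) eclipsed 7.6; Ph(120°)/OCH3(120°) eclipsed 12.5; H(240°)/H(240°) eclipsed 3.7 → 23.8 kJ/mol.
B has the lowest total (20.1 kJ/mol).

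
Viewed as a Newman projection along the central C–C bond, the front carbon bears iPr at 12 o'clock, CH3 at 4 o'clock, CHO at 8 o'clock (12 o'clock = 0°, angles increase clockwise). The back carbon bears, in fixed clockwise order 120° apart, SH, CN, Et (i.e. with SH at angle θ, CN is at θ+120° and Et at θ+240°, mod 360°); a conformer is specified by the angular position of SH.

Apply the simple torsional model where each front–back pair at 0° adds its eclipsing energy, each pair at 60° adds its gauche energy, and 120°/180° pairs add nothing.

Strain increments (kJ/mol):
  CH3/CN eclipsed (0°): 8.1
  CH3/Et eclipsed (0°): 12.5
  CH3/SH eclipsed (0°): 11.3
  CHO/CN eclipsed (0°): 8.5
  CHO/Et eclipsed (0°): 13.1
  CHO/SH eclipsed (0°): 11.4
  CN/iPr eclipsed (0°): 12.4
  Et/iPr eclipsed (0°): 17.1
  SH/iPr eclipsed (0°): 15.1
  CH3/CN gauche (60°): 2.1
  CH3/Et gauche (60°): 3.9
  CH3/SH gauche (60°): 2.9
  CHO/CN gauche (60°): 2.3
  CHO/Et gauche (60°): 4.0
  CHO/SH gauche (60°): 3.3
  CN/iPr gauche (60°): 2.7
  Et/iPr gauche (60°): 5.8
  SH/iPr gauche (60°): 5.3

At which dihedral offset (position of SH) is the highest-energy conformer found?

SH at 0° is eclipsed. iPr at 0° is eclipsed with SH at 0° (15.1); CH3 at 120° is eclipsed with CN at 120° (8.1); CHO at 240° is eclipsed with Et at 240° (13.1). Total 36.3 kJ/mol.
SH at 60° is staggered. iPr at 0° is gauche with SH at 60° (5.3); iPr at 0° is gauche with Et at 300° (5.8); CH3 at 120° is gauche with SH at 60° (2.9); CH3 at 120° is gauche with CN at 180° (2.1); CHO at 240° is gauche with CN at 180° (2.3); CHO at 240° is gauche with Et at 300° (4.0). Total 22.4 kJ/mol.
SH at 120° is eclipsed. iPr at 0° is eclipsed with Et at 0° (17.1); CH3 at 120° is eclipsed with SH at 120° (11.3); CHO at 240° is eclipsed with CN at 240° (8.5). Total 36.9 kJ/mol.
SH at 180° is staggered. iPr at 0° is gauche with CN at 300° (2.7); iPr at 0° is gauche with Et at 60° (5.8); CH3 at 120° is gauche with SH at 180° (2.9); CH3 at 120° is gauche with Et at 60° (3.9); CHO at 240° is gauche with SH at 180° (3.3); CHO at 240° is gauche with CN at 300° (2.3). Total 20.9 kJ/mol.
SH at 240° is eclipsed. iPr at 0° is eclipsed with CN at 0° (12.4); CH3 at 120° is eclipsed with Et at 120° (12.5); CHO at 240° is eclipsed with SH at 240° (11.4). Total 36.3 kJ/mol.
SH at 300° is staggered. iPr at 0° is gauche with SH at 300° (5.3); iPr at 0° is gauche with CN at 60° (2.7); CH3 at 120° is gauche with CN at 60° (2.1); CH3 at 120° is gauche with Et at 180° (3.9); CHO at 240° is gauche with SH at 300° (3.3); CHO at 240° is gauche with Et at 180° (4.0). Total 21.3 kJ/mol.
The maximum (36.9 kJ/mol) occurs with SH at 120°.

120°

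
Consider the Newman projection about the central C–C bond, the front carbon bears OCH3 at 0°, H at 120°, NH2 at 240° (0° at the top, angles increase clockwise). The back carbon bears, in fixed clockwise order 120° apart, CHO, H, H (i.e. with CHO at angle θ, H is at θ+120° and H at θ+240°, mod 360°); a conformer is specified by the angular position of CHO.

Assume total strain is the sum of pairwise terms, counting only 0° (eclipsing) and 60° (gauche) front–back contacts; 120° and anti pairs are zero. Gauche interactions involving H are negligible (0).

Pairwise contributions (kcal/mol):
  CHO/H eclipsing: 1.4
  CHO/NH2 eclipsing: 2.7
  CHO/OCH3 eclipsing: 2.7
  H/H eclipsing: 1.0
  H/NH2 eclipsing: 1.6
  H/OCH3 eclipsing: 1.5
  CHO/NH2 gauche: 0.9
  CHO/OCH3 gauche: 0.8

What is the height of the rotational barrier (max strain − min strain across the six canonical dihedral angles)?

CHO at 0° (eclipsed): OCH3(0°)/CHO(0°) eclipsed 2.7; H(120°)/H(120°) eclipsed 1.0; NH2(240°)/H(240°) eclipsed 1.6 → 5.3 kcal/mol.
CHO at 60° (staggered): OCH3(0°)/CHO(60°) gauche 0.8 → 0.8 kcal/mol.
CHO at 120° (eclipsed): OCH3(0°)/H(0°) eclipsed 1.5; H(120°)/CHO(120°) eclipsed 1.4; NH2(240°)/H(240°) eclipsed 1.6 → 4.5 kcal/mol.
CHO at 180° (staggered): NH2(240°)/CHO(180°) gauche 0.9 → 0.9 kcal/mol.
CHO at 240° (eclipsed): OCH3(0°)/H(0°) eclipsed 1.5; H(120°)/H(120°) eclipsed 1.0; NH2(240°)/CHO(240°) eclipsed 2.7 → 5.2 kcal/mol.
CHO at 300° (staggered): OCH3(0°)/CHO(300°) gauche 0.8; NH2(240°)/CHO(300°) gauche 0.9 → 1.7 kcal/mol.
Max at 0° (5.3 kcal/mol), min at 60° (0.8 kcal/mol); barrier = 4.5 kcal/mol.

4.5 kcal/mol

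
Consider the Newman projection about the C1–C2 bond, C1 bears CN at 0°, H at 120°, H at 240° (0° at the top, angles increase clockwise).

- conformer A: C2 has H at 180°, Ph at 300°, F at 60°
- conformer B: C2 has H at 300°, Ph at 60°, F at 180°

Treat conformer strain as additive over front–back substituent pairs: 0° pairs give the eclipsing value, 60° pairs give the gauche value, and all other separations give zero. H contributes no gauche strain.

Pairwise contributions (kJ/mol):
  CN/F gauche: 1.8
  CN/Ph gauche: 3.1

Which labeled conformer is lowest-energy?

A (staggered): CN–Ph gauche, CN–F gauche; 3.1 + 1.8 = 4.9 kJ/mol.
B (staggered): CN–Ph gauche; 3.1 = 3.1 kJ/mol.
B has the lowest total (3.1 kJ/mol).

B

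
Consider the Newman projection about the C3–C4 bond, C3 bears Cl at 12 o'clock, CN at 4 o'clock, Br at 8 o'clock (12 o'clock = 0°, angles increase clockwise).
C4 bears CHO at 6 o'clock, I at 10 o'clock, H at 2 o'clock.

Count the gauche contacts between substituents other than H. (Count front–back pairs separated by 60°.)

Non-H gauche pairs: Cl(0°)/I(300°); CN(120°)/CHO(180°); Br(240°)/CHO(180°); Br(240°)/I(300°) — 4 interactions.

4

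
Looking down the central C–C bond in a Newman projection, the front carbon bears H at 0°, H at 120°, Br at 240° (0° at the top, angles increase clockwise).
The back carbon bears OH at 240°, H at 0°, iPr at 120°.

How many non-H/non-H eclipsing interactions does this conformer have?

1

Non-H eclipsing pairs: Br(240°)/OH(240°) — 1 interaction.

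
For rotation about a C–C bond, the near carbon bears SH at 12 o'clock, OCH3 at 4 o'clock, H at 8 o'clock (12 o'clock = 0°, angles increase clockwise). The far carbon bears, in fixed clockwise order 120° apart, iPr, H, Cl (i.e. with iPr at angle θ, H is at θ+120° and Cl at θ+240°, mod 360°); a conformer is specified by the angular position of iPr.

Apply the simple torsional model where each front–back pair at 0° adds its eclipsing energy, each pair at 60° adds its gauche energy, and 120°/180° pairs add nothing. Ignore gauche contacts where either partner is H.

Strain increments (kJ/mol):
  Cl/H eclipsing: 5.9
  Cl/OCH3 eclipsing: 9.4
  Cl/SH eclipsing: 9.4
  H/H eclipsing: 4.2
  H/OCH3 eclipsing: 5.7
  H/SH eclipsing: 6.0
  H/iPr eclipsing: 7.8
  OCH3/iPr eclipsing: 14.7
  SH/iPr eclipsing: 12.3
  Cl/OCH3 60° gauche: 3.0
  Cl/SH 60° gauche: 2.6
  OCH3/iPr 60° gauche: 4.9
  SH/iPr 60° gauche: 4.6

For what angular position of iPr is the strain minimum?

300°

iPr at 0° (eclipsed): SH–iPr eclipsed, OCH3–H eclipsed, H–Cl eclipsed; 12.3 + 5.7 + 5.9 = 23.9 kJ/mol.
iPr at 60° (staggered): SH–iPr gauche, SH–Cl gauche, OCH3–iPr gauche; 4.6 + 2.6 + 4.9 = 12.1 kJ/mol.
iPr at 120° (eclipsed): SH–Cl eclipsed, OCH3–iPr eclipsed, H–H eclipsed; 9.4 + 14.7 + 4.2 = 28.3 kJ/mol.
iPr at 180° (staggered): SH–Cl gauche, OCH3–iPr gauche, OCH3–Cl gauche; 2.6 + 4.9 + 3.0 = 10.5 kJ/mol.
iPr at 240° (eclipsed): SH–H eclipsed, OCH3–Cl eclipsed, H–iPr eclipsed; 6.0 + 9.4 + 7.8 = 23.2 kJ/mol.
iPr at 300° (staggered): SH–iPr gauche, OCH3–Cl gauche; 4.6 + 3.0 = 7.6 kJ/mol.
The minimum (7.6 kJ/mol) occurs with iPr at 300°.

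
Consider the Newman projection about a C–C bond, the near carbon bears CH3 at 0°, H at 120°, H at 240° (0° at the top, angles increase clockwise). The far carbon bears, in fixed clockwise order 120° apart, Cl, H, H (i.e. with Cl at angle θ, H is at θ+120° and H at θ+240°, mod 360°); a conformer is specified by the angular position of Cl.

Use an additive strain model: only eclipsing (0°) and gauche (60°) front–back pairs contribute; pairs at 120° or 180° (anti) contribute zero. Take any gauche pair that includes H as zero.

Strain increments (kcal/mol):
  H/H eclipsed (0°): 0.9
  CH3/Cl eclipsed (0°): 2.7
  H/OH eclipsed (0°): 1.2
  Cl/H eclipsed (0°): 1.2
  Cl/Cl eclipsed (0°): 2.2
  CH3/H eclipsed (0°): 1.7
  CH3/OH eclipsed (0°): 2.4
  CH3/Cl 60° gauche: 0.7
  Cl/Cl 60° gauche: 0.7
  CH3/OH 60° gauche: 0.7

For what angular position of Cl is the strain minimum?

Cl at 0° (eclipsed): CH3(0°)/Cl(0°) eclipsed 2.7; H(120°)/H(120°) eclipsed 0.9; H(240°)/H(240°) eclipsed 0.9 → 4.5 kcal/mol.
Cl at 60° (staggered): CH3(0°)/Cl(60°) gauche 0.7 → 0.7 kcal/mol.
Cl at 120° (eclipsed): CH3(0°)/H(0°) eclipsed 1.7; H(120°)/Cl(120°) eclipsed 1.2; H(240°)/H(240°) eclipsed 0.9 → 3.8 kcal/mol.
Cl at 180° (staggered): no non-H gauche contacts → 0.0 kcal/mol.
Cl at 240° (eclipsed): CH3(0°)/H(0°) eclipsed 1.7; H(120°)/H(120°) eclipsed 0.9; H(240°)/Cl(240°) eclipsed 1.2 → 3.8 kcal/mol.
Cl at 300° (staggered): CH3(0°)/Cl(300°) gauche 0.7 → 0.7 kcal/mol.
The minimum (0.0 kcal/mol) occurs with Cl at 180°.

180°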